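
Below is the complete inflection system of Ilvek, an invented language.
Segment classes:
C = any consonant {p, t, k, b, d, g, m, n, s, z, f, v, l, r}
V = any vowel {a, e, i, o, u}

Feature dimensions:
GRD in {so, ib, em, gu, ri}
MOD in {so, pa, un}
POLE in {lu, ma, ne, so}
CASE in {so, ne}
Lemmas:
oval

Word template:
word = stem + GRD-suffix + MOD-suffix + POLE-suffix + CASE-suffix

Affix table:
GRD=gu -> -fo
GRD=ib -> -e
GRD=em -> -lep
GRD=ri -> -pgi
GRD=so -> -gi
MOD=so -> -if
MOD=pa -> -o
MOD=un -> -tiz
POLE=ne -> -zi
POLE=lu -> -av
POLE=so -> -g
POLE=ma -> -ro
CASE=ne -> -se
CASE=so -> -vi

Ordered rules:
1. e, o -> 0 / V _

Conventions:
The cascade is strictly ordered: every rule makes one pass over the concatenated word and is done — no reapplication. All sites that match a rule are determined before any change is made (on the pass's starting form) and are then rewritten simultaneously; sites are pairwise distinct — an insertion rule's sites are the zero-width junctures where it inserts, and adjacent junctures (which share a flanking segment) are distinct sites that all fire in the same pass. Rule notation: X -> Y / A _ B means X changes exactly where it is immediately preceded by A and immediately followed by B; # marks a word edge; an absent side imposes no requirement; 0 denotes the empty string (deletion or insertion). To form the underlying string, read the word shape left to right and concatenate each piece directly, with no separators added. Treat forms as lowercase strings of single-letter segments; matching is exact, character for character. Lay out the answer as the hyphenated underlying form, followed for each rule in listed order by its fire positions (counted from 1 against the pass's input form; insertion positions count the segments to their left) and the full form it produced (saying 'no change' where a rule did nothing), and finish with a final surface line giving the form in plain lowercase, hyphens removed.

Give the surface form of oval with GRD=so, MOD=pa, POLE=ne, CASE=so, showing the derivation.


underlying: oval-gi-o-zi-vi
1. e, o -> 0 / V _: fires at position(s) 7: ovalgizivi
surface: ovalgizivi


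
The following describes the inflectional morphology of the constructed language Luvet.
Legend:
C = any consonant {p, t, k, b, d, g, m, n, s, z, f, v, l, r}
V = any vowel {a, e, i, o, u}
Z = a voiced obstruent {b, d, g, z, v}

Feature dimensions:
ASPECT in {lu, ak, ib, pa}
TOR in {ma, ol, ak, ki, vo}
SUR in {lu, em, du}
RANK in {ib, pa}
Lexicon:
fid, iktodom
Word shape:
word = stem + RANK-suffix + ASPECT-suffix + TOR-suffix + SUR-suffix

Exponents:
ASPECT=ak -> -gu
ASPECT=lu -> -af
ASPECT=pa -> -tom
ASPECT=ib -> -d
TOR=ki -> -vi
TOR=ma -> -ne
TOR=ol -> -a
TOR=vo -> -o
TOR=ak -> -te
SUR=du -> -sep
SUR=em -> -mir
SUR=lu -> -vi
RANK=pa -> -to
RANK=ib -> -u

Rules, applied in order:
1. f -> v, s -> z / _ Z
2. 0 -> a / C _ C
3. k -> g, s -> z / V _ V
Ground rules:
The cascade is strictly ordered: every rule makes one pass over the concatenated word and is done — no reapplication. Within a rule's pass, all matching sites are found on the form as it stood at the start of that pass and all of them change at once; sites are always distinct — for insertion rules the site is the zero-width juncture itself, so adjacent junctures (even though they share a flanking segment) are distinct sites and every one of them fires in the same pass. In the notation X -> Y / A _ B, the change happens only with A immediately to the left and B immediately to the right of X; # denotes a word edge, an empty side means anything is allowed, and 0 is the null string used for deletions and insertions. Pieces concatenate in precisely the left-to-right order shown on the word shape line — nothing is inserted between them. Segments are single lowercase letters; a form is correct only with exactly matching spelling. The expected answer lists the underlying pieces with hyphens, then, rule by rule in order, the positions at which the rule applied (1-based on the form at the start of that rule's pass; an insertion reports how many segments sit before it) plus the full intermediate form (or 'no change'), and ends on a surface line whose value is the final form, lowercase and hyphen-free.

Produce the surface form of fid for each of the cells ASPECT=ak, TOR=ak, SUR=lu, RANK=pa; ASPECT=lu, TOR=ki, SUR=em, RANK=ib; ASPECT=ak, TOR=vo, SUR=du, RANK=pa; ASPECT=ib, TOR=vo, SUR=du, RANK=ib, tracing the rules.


cell ASPECT=ak, TOR=ak, SUR=lu, RANK=pa:
underlying: fid-to-gu-te-vi
1. f -> v, s -> z / _ Z: no change
2. 0 -> a / C _ C: inserts after position(s) 3: fidatogutevi
3. k -> g, s -> z / V _ V: no change
surface: fidatogutevi

cell ASPECT=lu, TOR=ki, SUR=em, RANK=ib:
underlying: fid-u-af-vi-mir
1. f -> v, s -> z / _ Z: fires at position(s) 6: fiduavvimir
2. 0 -> a / C _ C: inserts after position(s) 6: fiduavavimir
3. k -> g, s -> z / V _ V: no change
surface: fiduavavimir

cell ASPECT=ak, TOR=vo, SUR=du, RANK=pa:
underlying: fid-to-gu-o-sep
1. f -> v, s -> z / _ Z: no change
2. 0 -> a / C _ C: inserts after position(s) 3: fidatoguosep
3. k -> g, s -> z / V _ V: fires at position(s) 10: fidatoguozep
surface: fidatoguozep

cell ASPECT=ib, TOR=vo, SUR=du, RANK=ib:
underlying: fid-u-d-o-sep
1. f -> v, s -> z / _ Z: no change
2. 0 -> a / C _ C: no change
3. k -> g, s -> z / V _ V: fires at position(s) 7: fidudozep
surface: fidudozep


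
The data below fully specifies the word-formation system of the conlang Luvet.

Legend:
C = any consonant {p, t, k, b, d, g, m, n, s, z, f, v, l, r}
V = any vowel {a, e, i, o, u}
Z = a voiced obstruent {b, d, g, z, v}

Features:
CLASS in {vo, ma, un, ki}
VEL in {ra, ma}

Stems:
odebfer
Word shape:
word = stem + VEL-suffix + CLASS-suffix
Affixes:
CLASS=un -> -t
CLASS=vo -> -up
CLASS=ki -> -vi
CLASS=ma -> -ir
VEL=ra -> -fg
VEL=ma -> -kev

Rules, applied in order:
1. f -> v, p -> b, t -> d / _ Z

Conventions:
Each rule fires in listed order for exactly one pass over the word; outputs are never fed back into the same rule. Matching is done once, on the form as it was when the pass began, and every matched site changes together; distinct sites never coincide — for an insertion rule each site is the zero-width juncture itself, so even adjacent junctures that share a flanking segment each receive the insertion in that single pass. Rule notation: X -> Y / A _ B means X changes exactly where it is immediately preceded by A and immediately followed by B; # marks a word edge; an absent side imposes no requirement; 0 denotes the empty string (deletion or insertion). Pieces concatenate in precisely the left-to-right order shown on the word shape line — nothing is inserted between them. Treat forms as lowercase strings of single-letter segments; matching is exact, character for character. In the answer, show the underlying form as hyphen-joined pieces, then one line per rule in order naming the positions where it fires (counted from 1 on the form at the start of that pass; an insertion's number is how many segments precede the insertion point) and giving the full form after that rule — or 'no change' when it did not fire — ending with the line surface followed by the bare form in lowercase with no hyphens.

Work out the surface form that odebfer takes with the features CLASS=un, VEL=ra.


underlying: odebfer-fg-t
1. f -> v, p -> b, t -> d / _ Z: fires at position(s) 8: odebfervgt
surface: odebfervgt


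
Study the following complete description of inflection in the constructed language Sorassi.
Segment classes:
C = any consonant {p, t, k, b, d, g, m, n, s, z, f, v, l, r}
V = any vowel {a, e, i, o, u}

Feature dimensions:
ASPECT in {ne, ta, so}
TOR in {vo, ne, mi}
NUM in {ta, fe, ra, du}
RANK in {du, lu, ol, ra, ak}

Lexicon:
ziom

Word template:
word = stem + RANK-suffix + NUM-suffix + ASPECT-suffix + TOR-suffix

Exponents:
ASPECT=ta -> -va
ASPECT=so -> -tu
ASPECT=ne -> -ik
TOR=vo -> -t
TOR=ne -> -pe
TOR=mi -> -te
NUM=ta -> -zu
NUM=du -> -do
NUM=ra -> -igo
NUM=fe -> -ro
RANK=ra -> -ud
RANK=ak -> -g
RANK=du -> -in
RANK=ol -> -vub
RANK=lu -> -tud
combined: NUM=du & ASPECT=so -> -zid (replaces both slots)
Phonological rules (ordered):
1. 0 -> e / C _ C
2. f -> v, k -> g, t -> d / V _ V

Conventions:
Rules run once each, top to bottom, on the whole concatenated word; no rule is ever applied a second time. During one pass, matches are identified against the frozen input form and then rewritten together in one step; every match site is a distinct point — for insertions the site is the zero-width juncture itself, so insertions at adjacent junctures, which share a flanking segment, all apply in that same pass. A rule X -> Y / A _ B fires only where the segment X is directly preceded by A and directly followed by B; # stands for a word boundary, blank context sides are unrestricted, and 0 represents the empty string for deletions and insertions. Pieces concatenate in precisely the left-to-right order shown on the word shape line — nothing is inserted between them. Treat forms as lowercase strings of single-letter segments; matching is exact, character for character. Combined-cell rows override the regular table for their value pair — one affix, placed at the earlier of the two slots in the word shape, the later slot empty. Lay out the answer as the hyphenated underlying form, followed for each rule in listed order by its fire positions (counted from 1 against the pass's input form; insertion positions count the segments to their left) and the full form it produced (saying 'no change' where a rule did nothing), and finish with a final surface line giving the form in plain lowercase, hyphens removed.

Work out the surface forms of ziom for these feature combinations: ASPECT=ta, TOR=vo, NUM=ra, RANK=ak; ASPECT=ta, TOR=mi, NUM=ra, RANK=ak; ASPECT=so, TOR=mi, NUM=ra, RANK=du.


cell ASPECT=ta, TOR=vo, NUM=ra, RANK=ak:
underlying: ziom-g-igo-va-t
1. 0 -> e / C _ C: inserts after position(s) 4: ziomegigovat
2. f -> v, k -> g, t -> d / V _ V: no change
surface: ziomegigovat

cell ASPECT=ta, TOR=mi, NUM=ra, RANK=ak:
underlying: ziom-g-igo-va-te
1. 0 -> e / C _ C: inserts after position(s) 4: ziomegigovate
2. f -> v, k -> g, t -> d / V _ V: fires at position(s) 12: ziomegigovade
surface: ziomegigovade

cell ASPECT=so, TOR=mi, NUM=ra, RANK=du:
underlying: ziom-in-igo-tu-te
1. 0 -> e / C _ C: no change
2. f -> v, k -> g, t -> d / V _ V: fires at position(s) 10, 12: ziominigodude
surface: ziominigodude


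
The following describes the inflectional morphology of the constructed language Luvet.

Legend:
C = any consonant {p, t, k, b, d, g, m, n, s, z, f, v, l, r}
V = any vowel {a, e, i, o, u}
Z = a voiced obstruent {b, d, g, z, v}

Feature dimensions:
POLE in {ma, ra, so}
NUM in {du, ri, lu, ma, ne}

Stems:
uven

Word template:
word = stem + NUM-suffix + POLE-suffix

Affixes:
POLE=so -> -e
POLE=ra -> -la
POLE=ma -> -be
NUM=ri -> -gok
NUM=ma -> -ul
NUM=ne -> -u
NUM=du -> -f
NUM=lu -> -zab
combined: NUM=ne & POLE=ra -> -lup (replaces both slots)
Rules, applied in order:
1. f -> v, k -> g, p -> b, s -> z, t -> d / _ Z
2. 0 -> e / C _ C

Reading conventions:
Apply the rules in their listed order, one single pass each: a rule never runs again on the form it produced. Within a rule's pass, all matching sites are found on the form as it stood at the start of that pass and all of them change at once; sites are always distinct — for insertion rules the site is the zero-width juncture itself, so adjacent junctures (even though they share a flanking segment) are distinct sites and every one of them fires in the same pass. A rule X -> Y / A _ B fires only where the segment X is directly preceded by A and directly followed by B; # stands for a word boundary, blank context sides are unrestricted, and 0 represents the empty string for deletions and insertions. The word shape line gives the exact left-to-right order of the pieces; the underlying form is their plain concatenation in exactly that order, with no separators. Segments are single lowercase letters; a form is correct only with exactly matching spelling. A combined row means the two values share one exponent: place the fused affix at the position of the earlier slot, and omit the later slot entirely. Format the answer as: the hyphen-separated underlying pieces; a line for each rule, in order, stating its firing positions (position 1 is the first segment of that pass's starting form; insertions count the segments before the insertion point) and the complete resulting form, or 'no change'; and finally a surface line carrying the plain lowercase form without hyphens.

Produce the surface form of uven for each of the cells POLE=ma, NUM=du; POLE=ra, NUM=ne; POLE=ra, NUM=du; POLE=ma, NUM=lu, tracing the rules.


cell POLE=ma, NUM=du:
underlying: uven-f-be
1. f -> v, k -> g, p -> b, s -> z, t -> d / _ Z: fires at position(s) 5: uvenvbe
2. 0 -> e / C _ C: inserts after position(s) 4, 5: uvenevebe
surface: uvenevebe

cell POLE=ra, NUM=ne:
underlying: uven-lup
1. f -> v, k -> g, p -> b, s -> z, t -> d / _ Z: no change
2. 0 -> e / C _ C: inserts after position(s) 4: uvenelup
surface: uvenelup

cell POLE=ra, NUM=du:
underlying: uven-f-la
1. f -> v, k -> g, p -> b, s -> z, t -> d / _ Z: no change
2. 0 -> e / C _ C: inserts after position(s) 4, 5: uvenefela
surface: uvenefela

cell POLE=ma, NUM=lu:
underlying: uven-zab-be
1. f -> v, k -> g, p -> b, s -> z, t -> d / _ Z: no change
2. 0 -> e / C _ C: inserts after position(s) 4, 7: uvenezabebe
surface: uvenezabebe


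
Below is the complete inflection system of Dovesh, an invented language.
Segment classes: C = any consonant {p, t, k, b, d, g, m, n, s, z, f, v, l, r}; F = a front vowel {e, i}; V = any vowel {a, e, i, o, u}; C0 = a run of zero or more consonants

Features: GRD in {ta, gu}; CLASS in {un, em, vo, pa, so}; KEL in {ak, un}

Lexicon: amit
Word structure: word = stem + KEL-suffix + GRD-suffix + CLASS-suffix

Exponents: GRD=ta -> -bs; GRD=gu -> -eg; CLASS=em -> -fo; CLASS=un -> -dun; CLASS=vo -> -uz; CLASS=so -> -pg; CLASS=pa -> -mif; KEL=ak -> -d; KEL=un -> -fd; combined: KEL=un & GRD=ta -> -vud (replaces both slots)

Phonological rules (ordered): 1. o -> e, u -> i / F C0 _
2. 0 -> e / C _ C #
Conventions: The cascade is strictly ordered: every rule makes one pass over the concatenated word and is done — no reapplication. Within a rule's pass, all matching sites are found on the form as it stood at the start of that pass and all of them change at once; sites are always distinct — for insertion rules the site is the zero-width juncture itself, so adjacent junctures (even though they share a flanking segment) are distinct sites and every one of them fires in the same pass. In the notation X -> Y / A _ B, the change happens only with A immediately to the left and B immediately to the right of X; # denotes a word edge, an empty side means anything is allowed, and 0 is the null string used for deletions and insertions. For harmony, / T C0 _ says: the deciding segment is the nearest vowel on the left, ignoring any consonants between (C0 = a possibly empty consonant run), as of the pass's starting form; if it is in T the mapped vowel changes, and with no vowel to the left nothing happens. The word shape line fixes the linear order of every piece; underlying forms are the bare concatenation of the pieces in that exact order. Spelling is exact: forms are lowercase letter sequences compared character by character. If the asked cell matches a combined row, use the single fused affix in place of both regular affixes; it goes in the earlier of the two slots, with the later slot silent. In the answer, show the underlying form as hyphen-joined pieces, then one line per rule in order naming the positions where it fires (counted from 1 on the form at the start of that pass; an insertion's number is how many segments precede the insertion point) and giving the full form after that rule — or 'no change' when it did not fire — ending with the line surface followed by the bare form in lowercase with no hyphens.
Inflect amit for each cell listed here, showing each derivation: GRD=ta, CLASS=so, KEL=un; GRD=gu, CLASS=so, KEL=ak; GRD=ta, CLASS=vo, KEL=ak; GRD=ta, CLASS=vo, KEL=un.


cell GRD=ta, CLASS=so, KEL=un:
underlying: amit-vud-pg
1. o -> e, u -> i / F C0 _: fires at position(s) 6: amitvidpg
2. 0 -> e / C _ C #: inserts after position(s) 8: amitvidpeg
surface: amitvidpeg

cell GRD=gu, CLASS=so, KEL=ak:
underlying: amit-d-eg-pg
1. o -> e, u -> i / F C0 _: no change
2. 0 -> e / C _ C #: inserts after position(s) 8: amitdegpeg
surface: amitdegpeg

cell GRD=ta, CLASS=vo, KEL=ak:
underlying: amit-d-bs-uz
1. o -> e, u -> i / F C0 _: fires at position(s) 8: amitdbsiz
2. 0 -> e / C _ C #: no change
surface: amitdbsiz

cell GRD=ta, CLASS=vo, KEL=un:
underlying: amit-vud-uz
1. o -> e, u -> i / F C0 _: fires at position(s) 6: amitviduz
2. 0 -> e / C _ C #: no change
surface: amitviduz


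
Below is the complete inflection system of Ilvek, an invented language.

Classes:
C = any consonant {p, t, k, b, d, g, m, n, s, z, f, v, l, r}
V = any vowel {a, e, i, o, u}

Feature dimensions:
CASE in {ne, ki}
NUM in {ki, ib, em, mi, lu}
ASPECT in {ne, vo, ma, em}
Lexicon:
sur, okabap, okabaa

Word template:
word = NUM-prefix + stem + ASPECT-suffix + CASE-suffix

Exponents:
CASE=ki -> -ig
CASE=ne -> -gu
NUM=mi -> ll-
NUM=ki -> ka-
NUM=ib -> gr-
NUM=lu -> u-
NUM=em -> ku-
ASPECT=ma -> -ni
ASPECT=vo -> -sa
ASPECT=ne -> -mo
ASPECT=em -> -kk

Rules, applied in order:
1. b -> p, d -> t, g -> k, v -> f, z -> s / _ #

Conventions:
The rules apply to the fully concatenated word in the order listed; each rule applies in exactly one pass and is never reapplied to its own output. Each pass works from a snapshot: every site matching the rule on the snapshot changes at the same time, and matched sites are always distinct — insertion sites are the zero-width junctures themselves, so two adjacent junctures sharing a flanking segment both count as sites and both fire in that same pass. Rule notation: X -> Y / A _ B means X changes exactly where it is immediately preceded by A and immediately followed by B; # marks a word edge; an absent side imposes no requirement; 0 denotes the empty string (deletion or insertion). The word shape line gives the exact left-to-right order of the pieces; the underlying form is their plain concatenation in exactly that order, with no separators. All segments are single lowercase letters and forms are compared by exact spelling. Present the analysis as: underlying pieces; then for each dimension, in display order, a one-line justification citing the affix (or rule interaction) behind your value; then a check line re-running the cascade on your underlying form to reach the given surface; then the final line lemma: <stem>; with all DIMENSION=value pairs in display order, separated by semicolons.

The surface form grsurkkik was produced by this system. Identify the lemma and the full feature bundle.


underlying: gr-sur-kk-ig
CASE=ki - signalled by the affix -ig
NUM=ib - signalled by the affix gr-
ASPECT=em - signalled by the affix -kk
check: grsurkkig -> grsurkkik
lemma: sur; CASE=ki; NUM=ib; ASPECT=em


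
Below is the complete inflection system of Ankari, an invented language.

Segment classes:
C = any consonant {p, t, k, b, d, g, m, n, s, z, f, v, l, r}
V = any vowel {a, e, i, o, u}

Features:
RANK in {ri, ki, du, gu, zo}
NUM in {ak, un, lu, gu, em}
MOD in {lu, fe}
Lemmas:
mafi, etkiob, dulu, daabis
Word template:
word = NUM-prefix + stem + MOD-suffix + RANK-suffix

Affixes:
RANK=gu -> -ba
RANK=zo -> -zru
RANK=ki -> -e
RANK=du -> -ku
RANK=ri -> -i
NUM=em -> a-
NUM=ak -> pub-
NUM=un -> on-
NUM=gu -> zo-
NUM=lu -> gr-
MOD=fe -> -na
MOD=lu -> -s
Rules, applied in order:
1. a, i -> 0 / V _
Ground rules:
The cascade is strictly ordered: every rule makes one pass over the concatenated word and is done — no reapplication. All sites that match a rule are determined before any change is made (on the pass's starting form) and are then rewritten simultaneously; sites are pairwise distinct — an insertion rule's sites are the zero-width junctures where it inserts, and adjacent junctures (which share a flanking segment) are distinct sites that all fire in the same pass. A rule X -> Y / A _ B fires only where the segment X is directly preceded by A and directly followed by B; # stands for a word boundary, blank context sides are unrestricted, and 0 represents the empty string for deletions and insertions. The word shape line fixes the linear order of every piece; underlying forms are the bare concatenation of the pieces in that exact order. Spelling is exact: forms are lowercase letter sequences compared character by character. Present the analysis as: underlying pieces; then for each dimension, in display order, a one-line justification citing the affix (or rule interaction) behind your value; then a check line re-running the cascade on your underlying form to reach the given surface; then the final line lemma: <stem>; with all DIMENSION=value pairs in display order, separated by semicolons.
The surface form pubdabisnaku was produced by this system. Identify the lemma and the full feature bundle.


underlying: pub-daabis-na-ku
RANK=du - signalled by the affix -ku
NUM=ak - signalled by the affix pub-
MOD=fe - signalled by the affix -na
check: pubdaabisnaku -> pubdabisnaku
lemma: daabis; RANK=du; NUM=ak; MOD=fe


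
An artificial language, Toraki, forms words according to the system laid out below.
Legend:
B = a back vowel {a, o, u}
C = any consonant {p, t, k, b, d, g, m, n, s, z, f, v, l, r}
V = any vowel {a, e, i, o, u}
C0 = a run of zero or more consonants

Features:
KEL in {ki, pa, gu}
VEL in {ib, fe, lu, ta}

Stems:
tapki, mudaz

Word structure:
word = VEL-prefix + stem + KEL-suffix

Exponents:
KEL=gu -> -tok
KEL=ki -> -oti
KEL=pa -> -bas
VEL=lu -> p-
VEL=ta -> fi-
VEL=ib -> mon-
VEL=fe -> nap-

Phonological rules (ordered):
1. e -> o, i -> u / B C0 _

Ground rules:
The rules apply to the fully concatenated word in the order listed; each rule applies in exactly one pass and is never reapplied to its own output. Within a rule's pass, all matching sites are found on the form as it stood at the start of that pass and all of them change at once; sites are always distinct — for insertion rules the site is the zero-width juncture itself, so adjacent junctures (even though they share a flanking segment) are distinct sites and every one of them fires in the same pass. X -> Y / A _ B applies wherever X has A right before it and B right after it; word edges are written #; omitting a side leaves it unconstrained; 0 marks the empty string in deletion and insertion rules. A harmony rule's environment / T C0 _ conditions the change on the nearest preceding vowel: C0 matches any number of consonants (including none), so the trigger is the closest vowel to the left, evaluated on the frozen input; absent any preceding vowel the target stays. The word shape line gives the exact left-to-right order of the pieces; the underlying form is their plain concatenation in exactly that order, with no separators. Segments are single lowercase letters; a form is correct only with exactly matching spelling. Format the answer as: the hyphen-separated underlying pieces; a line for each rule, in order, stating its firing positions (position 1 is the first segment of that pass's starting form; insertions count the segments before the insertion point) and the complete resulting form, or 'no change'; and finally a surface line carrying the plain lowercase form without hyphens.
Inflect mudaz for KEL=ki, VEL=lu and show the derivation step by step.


underlying: p-mudaz-oti
1. e -> o, i -> u / B C0 _: fires at position(s) 9: pmudazotu
surface: pmudazotu


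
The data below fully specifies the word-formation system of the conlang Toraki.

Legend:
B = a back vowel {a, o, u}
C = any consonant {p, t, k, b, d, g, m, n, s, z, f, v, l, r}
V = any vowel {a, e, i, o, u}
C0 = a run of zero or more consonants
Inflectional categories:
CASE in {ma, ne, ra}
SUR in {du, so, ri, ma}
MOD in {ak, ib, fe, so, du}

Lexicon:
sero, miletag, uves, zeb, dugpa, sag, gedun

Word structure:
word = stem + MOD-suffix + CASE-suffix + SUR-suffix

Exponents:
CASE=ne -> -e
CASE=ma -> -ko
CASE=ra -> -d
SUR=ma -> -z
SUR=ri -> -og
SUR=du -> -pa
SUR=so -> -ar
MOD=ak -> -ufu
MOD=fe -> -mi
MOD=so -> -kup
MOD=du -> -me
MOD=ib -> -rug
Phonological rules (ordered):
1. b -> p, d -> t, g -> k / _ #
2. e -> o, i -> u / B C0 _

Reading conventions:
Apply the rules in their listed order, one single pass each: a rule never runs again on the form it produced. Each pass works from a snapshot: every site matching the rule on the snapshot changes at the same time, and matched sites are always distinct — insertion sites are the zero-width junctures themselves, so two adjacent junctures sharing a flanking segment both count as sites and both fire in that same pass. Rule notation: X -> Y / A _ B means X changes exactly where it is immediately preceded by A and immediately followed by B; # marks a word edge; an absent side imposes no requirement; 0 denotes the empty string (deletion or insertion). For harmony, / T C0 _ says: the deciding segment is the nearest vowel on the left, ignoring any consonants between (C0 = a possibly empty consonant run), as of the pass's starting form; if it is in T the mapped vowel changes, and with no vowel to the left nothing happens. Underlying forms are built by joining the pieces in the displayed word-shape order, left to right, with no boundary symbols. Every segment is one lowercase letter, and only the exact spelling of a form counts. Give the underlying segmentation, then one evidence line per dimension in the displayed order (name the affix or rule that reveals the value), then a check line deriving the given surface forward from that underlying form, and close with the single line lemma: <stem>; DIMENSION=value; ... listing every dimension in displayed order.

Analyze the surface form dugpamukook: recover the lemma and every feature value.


underlying: dugpa-mi-ko-og
CASE=ma - signalled by the affix -ko
SUR=ri - signalled by the affix -og
MOD=fe - signalled by the affix -mi
check: dugpamikoog -> dugpamikook -> dugpamukook
lemma: dugpa; CASE=ma; SUR=ri; MOD=fe


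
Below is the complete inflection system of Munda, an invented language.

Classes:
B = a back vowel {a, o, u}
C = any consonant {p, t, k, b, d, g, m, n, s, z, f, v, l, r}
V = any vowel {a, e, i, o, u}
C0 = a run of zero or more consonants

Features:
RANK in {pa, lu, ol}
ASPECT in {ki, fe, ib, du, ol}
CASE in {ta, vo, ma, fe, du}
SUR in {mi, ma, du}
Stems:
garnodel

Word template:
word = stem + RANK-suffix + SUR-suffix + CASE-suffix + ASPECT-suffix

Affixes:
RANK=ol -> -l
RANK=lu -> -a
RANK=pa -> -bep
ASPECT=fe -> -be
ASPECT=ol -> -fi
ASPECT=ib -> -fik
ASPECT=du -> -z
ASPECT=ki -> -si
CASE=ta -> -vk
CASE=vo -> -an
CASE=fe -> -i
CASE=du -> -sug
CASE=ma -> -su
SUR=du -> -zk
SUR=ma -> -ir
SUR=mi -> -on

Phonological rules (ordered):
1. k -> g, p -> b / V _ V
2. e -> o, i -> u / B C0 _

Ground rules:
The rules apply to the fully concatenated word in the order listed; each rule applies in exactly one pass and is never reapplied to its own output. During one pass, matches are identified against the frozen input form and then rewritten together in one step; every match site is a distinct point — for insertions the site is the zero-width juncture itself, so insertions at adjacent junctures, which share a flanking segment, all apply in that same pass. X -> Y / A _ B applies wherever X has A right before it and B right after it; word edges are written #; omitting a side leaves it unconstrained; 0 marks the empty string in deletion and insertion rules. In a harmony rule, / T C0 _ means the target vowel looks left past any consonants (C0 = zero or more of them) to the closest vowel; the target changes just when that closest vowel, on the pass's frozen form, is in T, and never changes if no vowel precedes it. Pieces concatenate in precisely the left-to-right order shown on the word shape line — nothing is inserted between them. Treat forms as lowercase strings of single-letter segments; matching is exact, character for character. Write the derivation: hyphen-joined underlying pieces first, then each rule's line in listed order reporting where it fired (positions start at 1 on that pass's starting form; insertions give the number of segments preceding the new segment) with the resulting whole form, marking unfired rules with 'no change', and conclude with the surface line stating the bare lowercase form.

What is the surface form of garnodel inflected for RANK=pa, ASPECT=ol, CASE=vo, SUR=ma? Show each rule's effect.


underlying: garnodel-bep-ir-an-fi
1. k -> g, p -> b / V _ V: fires at position(s) 11: garnodelbebiranfi
2. e -> o, i -> u / B C0 _: fires at position(s) 7, 17: garnodolbebiranfu
surface: garnodolbebiranfu


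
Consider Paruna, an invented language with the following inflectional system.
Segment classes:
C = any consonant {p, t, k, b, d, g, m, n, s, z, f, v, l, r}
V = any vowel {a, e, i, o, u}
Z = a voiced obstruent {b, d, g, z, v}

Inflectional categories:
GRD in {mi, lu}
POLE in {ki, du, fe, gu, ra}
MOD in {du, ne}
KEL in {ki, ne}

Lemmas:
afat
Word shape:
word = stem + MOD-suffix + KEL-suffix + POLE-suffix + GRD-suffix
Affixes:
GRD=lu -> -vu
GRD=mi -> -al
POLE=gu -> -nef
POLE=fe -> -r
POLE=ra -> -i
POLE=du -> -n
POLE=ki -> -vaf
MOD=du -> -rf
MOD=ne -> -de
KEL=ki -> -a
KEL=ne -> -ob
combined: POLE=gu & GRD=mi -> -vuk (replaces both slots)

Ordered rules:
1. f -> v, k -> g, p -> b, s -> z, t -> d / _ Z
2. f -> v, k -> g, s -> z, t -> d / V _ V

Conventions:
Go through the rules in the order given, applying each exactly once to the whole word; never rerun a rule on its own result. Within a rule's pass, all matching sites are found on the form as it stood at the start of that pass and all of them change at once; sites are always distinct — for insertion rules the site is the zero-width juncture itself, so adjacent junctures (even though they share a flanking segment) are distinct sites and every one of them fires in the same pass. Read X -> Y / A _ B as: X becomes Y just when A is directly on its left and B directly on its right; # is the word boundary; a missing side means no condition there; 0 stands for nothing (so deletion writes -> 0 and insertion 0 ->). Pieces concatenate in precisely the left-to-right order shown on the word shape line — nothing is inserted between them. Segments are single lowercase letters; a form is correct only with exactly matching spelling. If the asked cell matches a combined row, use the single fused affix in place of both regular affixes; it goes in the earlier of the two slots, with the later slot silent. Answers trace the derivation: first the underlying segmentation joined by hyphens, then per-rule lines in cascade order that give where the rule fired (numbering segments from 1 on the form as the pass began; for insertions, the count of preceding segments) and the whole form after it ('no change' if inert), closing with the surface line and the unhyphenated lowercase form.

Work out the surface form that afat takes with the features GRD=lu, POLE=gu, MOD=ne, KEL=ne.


underlying: afat-de-ob-nef-vu
1. f -> v, k -> g, p -> b, s -> z, t -> d / _ Z: fires at position(s) 4, 11: afaddeobnevvu
2. f -> v, k -> g, s -> z, t -> d / V _ V: fires at position(s) 2: avaddeobnevvu
surface: avaddeobnevvu


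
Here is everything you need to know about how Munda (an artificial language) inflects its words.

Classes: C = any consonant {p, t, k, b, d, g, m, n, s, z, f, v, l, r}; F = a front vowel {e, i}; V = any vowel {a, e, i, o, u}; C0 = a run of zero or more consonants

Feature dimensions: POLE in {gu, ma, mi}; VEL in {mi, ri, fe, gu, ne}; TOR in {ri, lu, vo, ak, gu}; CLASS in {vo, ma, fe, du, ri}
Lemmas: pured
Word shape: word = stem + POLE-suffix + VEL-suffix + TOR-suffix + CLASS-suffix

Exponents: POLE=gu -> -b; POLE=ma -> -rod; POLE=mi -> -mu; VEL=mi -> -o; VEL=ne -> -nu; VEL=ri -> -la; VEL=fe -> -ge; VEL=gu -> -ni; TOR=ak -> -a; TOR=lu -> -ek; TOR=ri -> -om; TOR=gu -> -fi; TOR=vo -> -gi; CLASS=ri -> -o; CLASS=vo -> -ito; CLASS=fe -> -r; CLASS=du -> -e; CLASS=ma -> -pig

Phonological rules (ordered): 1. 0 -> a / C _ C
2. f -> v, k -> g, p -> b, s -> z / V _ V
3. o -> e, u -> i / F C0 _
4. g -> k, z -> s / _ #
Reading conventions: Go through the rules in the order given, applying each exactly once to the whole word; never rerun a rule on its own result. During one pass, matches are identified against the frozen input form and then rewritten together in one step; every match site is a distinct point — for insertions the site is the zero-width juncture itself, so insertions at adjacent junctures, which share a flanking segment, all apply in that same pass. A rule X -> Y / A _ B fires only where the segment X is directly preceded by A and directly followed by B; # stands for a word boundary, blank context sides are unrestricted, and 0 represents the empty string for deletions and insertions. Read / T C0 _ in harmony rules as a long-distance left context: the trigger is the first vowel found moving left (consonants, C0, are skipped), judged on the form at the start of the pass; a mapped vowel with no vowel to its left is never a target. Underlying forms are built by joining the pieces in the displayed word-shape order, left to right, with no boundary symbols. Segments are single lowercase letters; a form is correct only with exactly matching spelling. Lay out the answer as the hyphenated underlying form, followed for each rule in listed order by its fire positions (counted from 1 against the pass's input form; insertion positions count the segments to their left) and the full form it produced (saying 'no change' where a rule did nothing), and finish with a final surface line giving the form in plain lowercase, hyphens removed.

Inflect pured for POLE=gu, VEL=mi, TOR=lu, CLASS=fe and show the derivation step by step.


underlying: pured-b-o-ek-r
1. 0 -> a / C _ C: inserts after position(s) 5, 9: puredaboekar
2. f -> v, k -> g, p -> b, s -> z / V _ V: fires at position(s) 10: puredaboegar
3. o -> e, u -> i / F C0 _: no change
4. g -> k, z -> s / _ #: no change
surface: puredaboegar


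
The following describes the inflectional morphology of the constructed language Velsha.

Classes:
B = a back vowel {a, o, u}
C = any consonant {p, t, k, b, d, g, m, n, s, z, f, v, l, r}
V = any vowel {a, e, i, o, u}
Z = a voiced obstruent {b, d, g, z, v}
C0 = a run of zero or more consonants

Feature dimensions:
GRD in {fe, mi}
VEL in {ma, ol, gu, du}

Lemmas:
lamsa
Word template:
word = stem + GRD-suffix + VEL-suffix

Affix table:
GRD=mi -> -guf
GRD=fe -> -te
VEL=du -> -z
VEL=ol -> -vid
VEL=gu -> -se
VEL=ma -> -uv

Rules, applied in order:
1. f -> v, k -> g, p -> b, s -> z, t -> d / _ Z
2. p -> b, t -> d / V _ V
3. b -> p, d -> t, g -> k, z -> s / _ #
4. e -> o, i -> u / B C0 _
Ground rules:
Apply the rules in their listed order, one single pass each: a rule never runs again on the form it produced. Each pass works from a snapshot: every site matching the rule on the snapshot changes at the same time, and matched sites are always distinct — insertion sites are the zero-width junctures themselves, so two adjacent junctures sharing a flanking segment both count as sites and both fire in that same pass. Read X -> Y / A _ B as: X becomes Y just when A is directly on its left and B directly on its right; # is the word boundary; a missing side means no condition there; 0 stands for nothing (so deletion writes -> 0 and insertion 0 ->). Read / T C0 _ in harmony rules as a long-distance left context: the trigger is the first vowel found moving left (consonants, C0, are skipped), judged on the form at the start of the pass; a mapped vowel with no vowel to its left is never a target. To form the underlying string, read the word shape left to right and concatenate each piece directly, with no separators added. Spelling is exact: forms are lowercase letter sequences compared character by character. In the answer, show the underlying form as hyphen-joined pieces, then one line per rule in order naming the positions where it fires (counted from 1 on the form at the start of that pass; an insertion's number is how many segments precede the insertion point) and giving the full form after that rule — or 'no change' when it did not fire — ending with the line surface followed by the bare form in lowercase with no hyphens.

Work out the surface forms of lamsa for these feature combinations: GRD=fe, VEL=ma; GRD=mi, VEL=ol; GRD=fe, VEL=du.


cell GRD=fe, VEL=ma:
underlying: lamsa-te-uv
1. f -> v, k -> g, p -> b, s -> z, t -> d / _ Z: no change
2. p -> b, t -> d / V _ V: fires at position(s) 6: lamsadeuv
3. b -> p, d -> t, g -> k, z -> s / _ #: no change
4. e -> o, i -> u / B C0 _: fires at position(s) 7: lamsadouv
surface: lamsadouv

cell GRD=mi, VEL=ol:
underlying: lamsa-guf-vid
1. f -> v, k -> g, p -> b, s -> z, t -> d / _ Z: fires at position(s) 8: lamsaguvvid
2. p -> b, t -> d / V _ V: no change
3. b -> p, d -> t, g -> k, z -> s / _ #: fires at position(s) 11: lamsaguvvit
4. e -> o, i -> u / B C0 _: fires at position(s) 10: lamsaguvvut
surface: lamsaguvvut

cell GRD=fe, VEL=du:
underlying: lamsa-te-z
1. f -> v, k -> g, p -> b, s -> z, t -> d / _ Z: no change
2. p -> b, t -> d / V _ V: fires at position(s) 6: lamsadez
3. b -> p, d -> t, g -> k, z -> s / _ #: fires at position(s) 8: lamsades
4. e -> o, i -> u / B C0 _: fires at position(s) 7: lamsados
surface: lamsados


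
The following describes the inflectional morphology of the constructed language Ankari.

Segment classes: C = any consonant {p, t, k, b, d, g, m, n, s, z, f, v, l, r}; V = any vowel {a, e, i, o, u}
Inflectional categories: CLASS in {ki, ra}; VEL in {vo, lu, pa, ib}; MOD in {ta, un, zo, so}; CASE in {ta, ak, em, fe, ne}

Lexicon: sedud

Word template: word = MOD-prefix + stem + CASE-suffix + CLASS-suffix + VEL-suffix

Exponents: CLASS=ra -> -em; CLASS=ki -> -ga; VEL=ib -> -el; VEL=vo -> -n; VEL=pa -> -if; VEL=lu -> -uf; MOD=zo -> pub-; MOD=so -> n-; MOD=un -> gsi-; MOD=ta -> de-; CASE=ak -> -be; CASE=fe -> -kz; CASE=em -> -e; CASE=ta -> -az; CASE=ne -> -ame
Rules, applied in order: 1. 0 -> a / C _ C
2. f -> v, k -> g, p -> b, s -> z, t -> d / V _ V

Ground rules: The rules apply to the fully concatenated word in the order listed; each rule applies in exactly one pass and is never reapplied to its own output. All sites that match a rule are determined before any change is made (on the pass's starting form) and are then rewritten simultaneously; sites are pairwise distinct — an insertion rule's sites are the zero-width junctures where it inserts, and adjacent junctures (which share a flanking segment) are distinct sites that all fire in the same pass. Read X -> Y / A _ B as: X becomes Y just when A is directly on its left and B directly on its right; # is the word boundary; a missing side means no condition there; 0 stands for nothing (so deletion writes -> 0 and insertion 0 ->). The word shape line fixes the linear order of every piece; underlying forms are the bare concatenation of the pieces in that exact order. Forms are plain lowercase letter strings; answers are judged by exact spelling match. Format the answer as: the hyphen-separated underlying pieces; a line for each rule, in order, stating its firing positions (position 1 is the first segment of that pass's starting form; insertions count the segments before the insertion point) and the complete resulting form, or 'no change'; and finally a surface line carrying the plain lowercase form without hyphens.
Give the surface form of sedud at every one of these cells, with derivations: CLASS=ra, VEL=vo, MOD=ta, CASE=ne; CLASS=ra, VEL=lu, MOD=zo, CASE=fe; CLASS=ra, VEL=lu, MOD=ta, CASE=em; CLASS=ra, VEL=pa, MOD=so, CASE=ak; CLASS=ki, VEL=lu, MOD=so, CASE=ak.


cell CLASS=ra, VEL=vo, MOD=ta, CASE=ne:
underlying: de-sedud-ame-em-n
1. 0 -> a / C _ C: inserts after position(s) 12: desedudameeman
2. f -> v, k -> g, p -> b, s -> z, t -> d / V _ V: fires at position(s) 3: dezedudameeman
surface: dezedudameeman

cell CLASS=ra, VEL=lu, MOD=zo, CASE=fe:
underlying: pub-sedud-kz-em-uf
1. 0 -> a / C _ C: inserts after position(s) 3, 8, 9: pubasedudakazemuf
2. f -> v, k -> g, p -> b, s -> z, t -> d / V _ V: fires at position(s) 5, 11: pubazedudagazemuf
surface: pubazedudagazemuf

cell CLASS=ra, VEL=lu, MOD=ta, CASE=em:
underlying: de-sedud-e-em-uf
1. 0 -> a / C _ C: no change
2. f -> v, k -> g, p -> b, s -> z, t -> d / V _ V: fires at position(s) 3: dezedudeemuf
surface: dezedudeemuf

cell CLASS=ra, VEL=pa, MOD=so, CASE=ak:
underlying: n-sedud-be-em-if
1. 0 -> a / C _ C: inserts after position(s) 1, 6: nasedudabeemif
2. f -> v, k -> g, p -> b, s -> z, t -> d / V _ V: fires at position(s) 3: nazedudabeemif
surface: nazedudabeemif

cell CLASS=ki, VEL=lu, MOD=so, CASE=ak:
underlying: n-sedud-be-ga-uf
1. 0 -> a / C _ C: inserts after position(s) 1, 6: nasedudabegauf
2. f -> v, k -> g, p -> b, s -> z, t -> d / V _ V: fires at position(s) 3: nazedudabegauf
surface: nazedudabegauf
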